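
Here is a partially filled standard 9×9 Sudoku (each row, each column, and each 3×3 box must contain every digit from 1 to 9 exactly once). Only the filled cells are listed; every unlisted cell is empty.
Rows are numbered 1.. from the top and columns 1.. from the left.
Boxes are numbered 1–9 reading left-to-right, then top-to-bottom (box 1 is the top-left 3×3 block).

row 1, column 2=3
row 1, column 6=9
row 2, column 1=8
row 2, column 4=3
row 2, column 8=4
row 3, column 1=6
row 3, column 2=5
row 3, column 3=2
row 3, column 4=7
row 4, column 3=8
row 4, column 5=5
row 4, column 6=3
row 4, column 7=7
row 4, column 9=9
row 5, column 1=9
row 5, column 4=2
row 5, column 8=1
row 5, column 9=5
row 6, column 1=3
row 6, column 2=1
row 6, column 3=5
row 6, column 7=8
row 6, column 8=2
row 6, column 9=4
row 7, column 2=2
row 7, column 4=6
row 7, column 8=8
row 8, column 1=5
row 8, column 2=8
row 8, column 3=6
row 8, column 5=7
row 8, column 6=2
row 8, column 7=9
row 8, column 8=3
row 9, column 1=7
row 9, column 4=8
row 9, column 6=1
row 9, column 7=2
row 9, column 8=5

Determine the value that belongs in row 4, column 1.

Cell row 4, column 1 itself could take any of {2, 4} by direct elimination.
Consider where 2 can go in row 4.
row 4, column 2 is out (column 2 already has a 2).
row 4, column 4 is out (column 4 already has a 2).
row 4, column 8 is out (column 8 already has a 2).
So the only cell in row 4 that can hold 2 is row 4, column 1.
Therefore row 4, column 1 = 2.

2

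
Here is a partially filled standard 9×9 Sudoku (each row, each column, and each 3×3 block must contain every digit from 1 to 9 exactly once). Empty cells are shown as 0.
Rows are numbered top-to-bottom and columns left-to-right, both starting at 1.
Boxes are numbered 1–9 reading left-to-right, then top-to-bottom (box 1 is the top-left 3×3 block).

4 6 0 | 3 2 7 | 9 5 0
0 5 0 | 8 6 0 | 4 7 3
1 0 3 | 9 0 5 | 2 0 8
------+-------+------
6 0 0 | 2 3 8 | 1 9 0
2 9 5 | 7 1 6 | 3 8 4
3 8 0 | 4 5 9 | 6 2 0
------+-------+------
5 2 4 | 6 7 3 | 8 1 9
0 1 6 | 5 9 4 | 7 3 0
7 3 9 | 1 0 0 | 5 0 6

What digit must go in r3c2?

Row 3 already contains {1, 2, 3, 5, 8, 9}.
Column 2 already contains {1, 2, 3, 5, 6, 8, 9}.
Its 3×3 block (box 1) already contains {1, 3, 4, 5, 6}.
The only value from 1–9 not eliminated is 7, so r3c2 = 7.

7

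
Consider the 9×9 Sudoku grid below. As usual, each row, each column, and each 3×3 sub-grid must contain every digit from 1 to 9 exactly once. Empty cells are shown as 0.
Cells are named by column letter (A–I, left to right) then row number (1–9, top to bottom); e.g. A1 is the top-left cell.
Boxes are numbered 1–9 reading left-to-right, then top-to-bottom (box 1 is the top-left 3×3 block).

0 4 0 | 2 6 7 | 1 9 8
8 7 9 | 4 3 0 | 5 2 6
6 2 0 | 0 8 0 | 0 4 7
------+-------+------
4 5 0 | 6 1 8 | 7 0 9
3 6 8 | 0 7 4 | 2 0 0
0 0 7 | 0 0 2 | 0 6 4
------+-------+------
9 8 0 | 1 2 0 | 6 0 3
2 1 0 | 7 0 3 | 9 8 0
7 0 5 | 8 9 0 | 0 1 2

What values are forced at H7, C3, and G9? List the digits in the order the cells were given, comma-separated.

For H7:
  Consider where 7 can go in column H.
  H4 is out (row 4 already has a 7).
  H5 is out (row 5 already has a 7).
  So the only cell in column H that can hold 7 is H7.
  So H7 = 7.
For C3:
  Consider where 1 can go in column C.
  C1 is out (row 1 already has a 1).
  C4 is out (row 4 already has a 1).
  C7 is out (row 7 already has a 1).
  C8 is out (row 8 already has a 1).
  So the only cell in column C that can hold 1 is C3.
  So C3 = 1.
For G9:
  Row 9 already contains {1, 2, 5, 7, 8, 9}.
  Column G already contains {1, 2, 5, 6, 7, 9}.
  Its 3×3 block (box 9) already contains {1, 2, 3, 6, 8, 9}.
  The only value from 1–9 not eliminated is 4, so G9 = 4.

7,1,4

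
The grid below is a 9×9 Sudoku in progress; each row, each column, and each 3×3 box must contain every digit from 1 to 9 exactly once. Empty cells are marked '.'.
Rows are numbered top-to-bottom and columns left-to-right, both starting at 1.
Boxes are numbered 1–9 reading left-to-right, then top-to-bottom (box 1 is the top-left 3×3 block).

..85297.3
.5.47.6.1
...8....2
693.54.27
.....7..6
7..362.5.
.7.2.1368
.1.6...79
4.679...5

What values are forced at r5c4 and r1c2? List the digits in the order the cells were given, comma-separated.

9,6

For r5c4:
  Consider where 9 can go in box 5.
  r4c4 is out (row 4 already has a 9).
  r5c5 is out (column 5 already has a 9).
  So the only cell in box 5 that can hold 9 is r5c4.
  So r5c4 = 9.
For r1c2:
  Consider where 6 can go in row 1.
  r1c1 is out (column 1 already has a 6).
  r1c8 is out (column 8 already has a 6).
  So the only cell in row 1 that can hold 6 is r1c2.
  So r1c2 = 6.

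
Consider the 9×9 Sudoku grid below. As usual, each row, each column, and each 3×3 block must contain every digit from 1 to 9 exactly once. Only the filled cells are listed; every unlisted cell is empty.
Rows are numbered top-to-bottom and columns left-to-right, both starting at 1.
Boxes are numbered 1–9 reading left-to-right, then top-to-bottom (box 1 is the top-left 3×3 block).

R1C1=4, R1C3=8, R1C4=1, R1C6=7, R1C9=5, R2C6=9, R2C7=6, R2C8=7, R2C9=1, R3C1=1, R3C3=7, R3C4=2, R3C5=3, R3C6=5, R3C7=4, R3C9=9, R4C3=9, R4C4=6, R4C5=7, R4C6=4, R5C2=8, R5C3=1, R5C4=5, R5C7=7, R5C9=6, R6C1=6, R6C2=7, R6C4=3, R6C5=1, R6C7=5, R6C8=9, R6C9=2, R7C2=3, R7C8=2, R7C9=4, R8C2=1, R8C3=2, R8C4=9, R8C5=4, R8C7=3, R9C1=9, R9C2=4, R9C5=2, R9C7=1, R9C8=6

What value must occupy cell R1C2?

9

Cell R1C2 itself could take any of {2, 6, 9} by direct elimination.
Consider where 9 can go in box 1.
R2C1 is out (row 2 already has a 9).
R2C2 is out (row 2 already has a 9).
R2C3 is out (row 2 already has a 9).
R3C2 is out (row 3 already has a 9).
So the only cell in box 1 that can hold 9 is R1C2.
Therefore R1C2 = 9.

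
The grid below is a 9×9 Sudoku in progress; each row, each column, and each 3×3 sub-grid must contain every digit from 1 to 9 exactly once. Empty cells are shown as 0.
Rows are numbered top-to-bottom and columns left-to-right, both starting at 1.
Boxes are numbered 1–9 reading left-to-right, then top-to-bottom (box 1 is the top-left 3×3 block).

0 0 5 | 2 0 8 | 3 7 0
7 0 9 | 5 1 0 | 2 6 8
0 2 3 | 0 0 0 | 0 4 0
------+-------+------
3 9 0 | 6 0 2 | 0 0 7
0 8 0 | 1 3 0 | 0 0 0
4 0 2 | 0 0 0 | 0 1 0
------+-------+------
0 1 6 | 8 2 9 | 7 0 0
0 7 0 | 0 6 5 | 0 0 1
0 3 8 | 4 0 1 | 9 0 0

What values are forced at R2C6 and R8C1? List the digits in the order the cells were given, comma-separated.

3,9

For R2C6:
  Consider where 3 can go in row 2.
  R2C2 is out (column 2 already has a 3).
  So the only cell in row 2 that can hold 3 is R2C6.
  So R2C6 = 3.
For R8C1:
  Consider where 9 can go in box 7.
  R7C1 is out (row 7 already has a 9).
  R8C3 is out (column 3 already has a 9).
  R9C1 is out (row 9 already has a 9).
  So the only cell in box 7 that can hold 9 is R8C1.
  So R8C1 = 9.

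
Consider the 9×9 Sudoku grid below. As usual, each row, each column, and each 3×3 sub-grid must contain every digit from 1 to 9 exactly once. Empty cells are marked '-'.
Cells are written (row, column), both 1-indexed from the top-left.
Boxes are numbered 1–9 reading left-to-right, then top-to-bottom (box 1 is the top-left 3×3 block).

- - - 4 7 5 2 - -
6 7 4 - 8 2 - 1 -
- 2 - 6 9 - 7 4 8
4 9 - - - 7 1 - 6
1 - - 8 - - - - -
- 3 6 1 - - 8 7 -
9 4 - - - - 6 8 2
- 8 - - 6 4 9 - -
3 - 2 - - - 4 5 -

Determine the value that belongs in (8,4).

2

Cell (8,4) itself could take any of {2, 3, 5, 7} by direct elimination.
Consider where 2 can go in box 8.
(7,4) is out (row 7 already has a 2). (7,5) is out (row 7 already has a 2). (7,6) is out (row 7 already has a 2). (9,4) is out (row 9 already has a 2). The remaining empty cells in box 8 are similarly blocked.
So the only cell in box 8 that can hold 2 is (8,4).
Therefore (8,4) = 2.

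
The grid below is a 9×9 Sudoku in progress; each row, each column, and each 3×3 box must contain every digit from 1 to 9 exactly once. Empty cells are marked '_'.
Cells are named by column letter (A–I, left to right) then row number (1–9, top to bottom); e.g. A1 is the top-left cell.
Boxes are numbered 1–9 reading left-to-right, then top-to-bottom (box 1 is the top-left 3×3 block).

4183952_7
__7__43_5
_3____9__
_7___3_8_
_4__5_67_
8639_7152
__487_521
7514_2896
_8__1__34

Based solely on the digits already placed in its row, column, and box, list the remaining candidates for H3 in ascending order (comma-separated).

1,4,6

Row 3 already contains {3, 9}.
Column H already contains {2, 3, 5, 7, 8, 9}.
Its 3×3 block (box 3) already contains {2, 3, 5, 7, 9}.
Removing those from 1–9 leaves {1, 4, 6} as the candidates for H3.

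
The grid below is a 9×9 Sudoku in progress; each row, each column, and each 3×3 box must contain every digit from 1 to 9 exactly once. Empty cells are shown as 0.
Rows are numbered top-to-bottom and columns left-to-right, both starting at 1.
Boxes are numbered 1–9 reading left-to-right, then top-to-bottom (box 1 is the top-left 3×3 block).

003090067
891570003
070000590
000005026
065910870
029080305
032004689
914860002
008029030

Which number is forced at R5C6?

Cell R5C6 itself could take any of {2, 3} by direct elimination.
Consider where 2 can go in row 5.
R5C1 is out (box 4 already has a 2).
R5C9 is out (column 9 already has a 2).
So the only cell in row 5 that can hold 2 is R5C6.
Therefore R5C6 = 2.

2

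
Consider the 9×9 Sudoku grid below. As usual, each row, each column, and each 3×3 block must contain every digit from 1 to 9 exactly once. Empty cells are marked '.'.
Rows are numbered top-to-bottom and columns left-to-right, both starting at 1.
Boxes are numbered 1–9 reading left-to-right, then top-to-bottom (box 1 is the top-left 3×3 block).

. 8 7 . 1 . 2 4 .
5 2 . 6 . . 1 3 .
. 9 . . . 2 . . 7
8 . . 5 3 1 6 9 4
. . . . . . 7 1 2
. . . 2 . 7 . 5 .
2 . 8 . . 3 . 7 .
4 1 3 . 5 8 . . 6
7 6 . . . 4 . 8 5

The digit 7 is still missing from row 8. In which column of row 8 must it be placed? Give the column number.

Consider where 7 can go in row 8.
r8c7 is out (column 7 already has a 7).
r8c8 is out (column 8 already has a 7).
So the only cell in row 8 that can hold 7 is r8c4.
That is column 4.

4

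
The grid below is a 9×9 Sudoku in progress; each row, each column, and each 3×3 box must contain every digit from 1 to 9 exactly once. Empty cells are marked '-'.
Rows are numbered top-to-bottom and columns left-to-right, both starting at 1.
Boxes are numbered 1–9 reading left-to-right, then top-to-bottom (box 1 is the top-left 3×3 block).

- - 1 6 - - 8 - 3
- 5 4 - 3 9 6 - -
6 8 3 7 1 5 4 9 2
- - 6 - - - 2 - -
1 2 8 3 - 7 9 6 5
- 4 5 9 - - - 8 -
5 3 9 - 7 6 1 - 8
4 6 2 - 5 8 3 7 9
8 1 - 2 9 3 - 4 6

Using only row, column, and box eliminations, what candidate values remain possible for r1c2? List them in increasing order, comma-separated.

7,9

Row 1 already contains {1, 3, 6, 8}.
Column 2 already contains {1, 2, 3, 4, 5, 6, 8}.
Its 3×3 block (box 1) already contains {1, 3, 4, 5, 6, 8}.
Removing those from 1–9 leaves {7, 9} as the candidates for r1c2.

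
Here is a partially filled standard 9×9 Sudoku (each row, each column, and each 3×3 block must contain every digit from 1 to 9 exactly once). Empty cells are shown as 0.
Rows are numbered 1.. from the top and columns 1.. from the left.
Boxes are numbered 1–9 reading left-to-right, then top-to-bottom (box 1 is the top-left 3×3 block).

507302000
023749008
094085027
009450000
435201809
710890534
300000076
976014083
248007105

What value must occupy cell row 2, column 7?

Row 2 already contains {2, 3, 4, 7, 8, 9}.
Column 7 already contains {1, 5, 8}.
Its 3×3 block (box 3) already contains {2, 7, 8}.
The only value from 1–9 not eliminated is 6, so row 2, column 7 = 6.

6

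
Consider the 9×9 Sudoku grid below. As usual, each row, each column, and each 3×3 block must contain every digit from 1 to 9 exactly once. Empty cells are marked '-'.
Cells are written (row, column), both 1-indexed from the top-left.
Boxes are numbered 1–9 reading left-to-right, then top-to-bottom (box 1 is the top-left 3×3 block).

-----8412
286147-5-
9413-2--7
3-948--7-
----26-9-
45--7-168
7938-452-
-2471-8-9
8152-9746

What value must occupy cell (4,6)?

Cell (4,6) itself could take any of {1, 5} by direct elimination.
Consider where 1 can go in box 5.
(5,4) is out (column 4 already has a 1).
(6,4) is out (row 6 already has a 1).
(6,6) is out (row 6 already has a 1).
So the only cell in box 5 that can hold 1 is (4,6).
Therefore (4,6) = 1.

1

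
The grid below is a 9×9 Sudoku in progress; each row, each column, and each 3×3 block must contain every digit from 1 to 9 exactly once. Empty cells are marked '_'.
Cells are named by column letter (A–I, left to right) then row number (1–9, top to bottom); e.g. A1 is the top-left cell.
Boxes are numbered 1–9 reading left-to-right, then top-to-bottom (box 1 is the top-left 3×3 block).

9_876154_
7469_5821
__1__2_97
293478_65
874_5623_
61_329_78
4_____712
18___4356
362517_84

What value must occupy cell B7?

5

Row 7 already contains {1, 2, 4, 7}.
Column B already contains {1, 4, 6, 7, 8, 9}.
Its 3×3 block (box 7) already contains {1, 2, 3, 4, 6, 8}.
The only value from 1–9 not eliminated is 5, so B7 = 5.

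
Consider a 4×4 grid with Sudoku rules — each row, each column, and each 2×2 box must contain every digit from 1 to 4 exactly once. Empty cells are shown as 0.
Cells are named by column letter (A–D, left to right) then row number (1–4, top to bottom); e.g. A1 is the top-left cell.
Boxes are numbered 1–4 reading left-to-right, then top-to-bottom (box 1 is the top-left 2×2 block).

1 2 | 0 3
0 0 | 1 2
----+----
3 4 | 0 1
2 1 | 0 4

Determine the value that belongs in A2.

Row 2 already contains {1, 2}.
Column A already contains {1, 2, 3}.
Its 2×2 block (box 1) already contains {1, 2}.
The only value from 1–4 not eliminated is 4, so A2 = 4.

4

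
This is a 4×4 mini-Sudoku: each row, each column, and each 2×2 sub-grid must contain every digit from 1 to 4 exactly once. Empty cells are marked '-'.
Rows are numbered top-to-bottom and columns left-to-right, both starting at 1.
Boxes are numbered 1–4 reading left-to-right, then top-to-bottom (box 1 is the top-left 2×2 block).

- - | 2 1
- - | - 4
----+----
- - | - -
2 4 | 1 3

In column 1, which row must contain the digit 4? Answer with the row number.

1

Consider where 4 can go in column 1.
R2C1 is out (row 2 already has a 4).
R3C1 is out (box 3 already has a 4).
So the only cell in column 1 that can hold 4 is R1C1.
That is row 1.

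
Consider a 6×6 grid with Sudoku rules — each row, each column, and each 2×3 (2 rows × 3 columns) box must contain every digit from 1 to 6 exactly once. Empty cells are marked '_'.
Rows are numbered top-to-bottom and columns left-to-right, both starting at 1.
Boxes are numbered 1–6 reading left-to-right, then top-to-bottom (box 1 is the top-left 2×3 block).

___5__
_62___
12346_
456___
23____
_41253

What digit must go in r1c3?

4

Row 1 already contains {5}.
Column 3 already contains {1, 2, 3, 6}.
Its 2×3 block (box 1) already contains {2, 6}.
The only value from 1–6 not eliminated is 4, so r1c3 = 4.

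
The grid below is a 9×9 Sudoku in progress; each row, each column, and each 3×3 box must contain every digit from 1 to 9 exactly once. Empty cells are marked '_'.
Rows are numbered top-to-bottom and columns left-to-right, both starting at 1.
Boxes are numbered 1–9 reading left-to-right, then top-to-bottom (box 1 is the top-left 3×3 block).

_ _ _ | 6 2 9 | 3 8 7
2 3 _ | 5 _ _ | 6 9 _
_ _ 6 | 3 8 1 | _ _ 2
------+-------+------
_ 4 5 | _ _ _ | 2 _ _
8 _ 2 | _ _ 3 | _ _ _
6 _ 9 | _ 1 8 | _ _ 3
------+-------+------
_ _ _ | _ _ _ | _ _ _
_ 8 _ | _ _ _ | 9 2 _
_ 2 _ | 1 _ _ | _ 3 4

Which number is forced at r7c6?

2

Cell r7c6 itself could take any of {2, 4, 5, 6, 7} by direct elimination.
Consider where 2 can go in column 6.
r2c6 is out (row 2 already has a 2).
r4c6 is out (row 4 already has a 2).
r8c6 is out (row 8 already has a 2).
r9c6 is out (row 9 already has a 2).
So the only cell in column 6 that can hold 2 is r7c6.
Therefore r7c6 = 2.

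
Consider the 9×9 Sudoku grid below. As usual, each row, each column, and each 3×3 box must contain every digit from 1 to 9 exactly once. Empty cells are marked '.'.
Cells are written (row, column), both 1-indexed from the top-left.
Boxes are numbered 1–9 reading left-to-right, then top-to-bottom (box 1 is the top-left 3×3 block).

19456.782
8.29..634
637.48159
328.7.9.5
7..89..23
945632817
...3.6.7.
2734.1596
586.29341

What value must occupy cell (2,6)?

Row 2 already contains {2, 3, 4, 6, 8, 9}.
Column 6 already contains {1, 2, 6, 8, 9}.
Its 3×3 block (box 2) already contains {4, 5, 6, 8, 9}.
The only value from 1–9 not eliminated is 7, so (2,6) = 7.

7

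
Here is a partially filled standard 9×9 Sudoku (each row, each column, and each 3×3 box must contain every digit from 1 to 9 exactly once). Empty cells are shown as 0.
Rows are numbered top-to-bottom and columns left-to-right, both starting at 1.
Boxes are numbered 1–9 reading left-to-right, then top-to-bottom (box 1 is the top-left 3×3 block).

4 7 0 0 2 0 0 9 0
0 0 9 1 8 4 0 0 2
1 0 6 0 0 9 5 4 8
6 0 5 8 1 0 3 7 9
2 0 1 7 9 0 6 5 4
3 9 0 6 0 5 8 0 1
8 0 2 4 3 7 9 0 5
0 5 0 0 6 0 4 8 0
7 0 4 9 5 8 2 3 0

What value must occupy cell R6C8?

2

Row 6 already contains {1, 3, 5, 6, 8, 9}.
Column 8 already contains {3, 4, 5, 7, 8, 9}.
Its 3×3 block (box 6) already contains {1, 3, 4, 5, 6, 7, 8, 9}.
The only value from 1–9 not eliminated is 2, so R6C8 = 2.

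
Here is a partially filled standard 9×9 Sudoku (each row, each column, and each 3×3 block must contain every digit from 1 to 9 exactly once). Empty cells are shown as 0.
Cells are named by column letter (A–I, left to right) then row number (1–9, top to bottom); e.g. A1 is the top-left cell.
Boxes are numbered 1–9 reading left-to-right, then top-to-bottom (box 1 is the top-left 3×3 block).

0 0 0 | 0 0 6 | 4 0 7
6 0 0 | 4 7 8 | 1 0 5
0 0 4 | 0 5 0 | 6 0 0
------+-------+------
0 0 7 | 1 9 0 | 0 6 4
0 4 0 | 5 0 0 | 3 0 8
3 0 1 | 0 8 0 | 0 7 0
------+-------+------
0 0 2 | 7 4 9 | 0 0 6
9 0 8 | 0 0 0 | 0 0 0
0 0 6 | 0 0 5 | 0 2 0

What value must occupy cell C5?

9

Row 5 already contains {3, 4, 5, 8}.
Column C already contains {1, 2, 4, 6, 7, 8}.
Its 3×3 block (box 4) already contains {1, 3, 4, 7}.
The only value from 1–9 not eliminated is 9, so C5 = 9.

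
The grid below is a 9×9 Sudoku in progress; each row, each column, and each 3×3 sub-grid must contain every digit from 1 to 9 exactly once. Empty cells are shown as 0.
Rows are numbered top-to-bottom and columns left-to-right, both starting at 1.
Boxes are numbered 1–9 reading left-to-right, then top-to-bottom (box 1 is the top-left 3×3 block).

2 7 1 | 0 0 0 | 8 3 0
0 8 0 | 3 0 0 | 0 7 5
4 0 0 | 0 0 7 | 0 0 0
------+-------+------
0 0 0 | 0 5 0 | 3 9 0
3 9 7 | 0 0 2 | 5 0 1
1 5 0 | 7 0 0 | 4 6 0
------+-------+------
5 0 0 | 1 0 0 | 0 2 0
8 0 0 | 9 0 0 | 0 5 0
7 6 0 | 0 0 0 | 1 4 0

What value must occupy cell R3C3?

Cell R3C3 itself could take any of {3, 5, 6, 9} by direct elimination.
Consider where 5 can go in box 1.
R2C1 is out (row 2 already has a 5).
R2C3 is out (row 2 already has a 5).
R3C2 is out (column 2 already has a 5).
So the only cell in box 1 that can hold 5 is R3C3.
Therefore R3C3 = 5.

5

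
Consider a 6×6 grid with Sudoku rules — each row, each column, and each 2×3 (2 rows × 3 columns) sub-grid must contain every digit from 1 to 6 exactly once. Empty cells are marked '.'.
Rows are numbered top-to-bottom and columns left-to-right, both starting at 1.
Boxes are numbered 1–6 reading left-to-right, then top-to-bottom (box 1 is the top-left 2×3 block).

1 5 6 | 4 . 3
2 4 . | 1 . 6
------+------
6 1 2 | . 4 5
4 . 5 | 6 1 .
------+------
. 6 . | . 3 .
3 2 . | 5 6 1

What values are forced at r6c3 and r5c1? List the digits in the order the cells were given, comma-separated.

For r6c3:
  Row 6 already contains {1, 2, 3, 5, 6}.
  Column 3 already contains {2, 5, 6}.
  Its 2×3 block (box 5) already contains {2, 3, 6}.
  The only value from 1–6 not eliminated is 4, so r6c3 = 4.
For r5c1:
  Row 5 already contains {3, 6}.
  Column 1 already contains {1, 2, 3, 4, 6}.
  Its 2×3 block (box 5) already contains {2, 3, 6}.
  The only value from 1–6 not eliminated is 5, so r5c1 = 5.

4,5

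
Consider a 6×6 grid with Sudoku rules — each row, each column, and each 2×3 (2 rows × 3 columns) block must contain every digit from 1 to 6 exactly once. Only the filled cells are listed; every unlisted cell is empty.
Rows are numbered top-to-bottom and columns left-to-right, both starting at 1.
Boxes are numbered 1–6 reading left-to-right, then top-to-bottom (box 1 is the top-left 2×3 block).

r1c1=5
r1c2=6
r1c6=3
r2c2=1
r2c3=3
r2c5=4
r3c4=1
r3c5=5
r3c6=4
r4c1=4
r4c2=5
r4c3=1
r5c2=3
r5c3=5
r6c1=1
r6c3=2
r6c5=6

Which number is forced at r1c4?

2

Row 1 already contains {3, 5, 6}.
Column 4 already contains {1}.
Its 2×3 block (box 2) already contains {3, 4}.
The only value from 1–6 not eliminated is 2, so r1c4 = 2.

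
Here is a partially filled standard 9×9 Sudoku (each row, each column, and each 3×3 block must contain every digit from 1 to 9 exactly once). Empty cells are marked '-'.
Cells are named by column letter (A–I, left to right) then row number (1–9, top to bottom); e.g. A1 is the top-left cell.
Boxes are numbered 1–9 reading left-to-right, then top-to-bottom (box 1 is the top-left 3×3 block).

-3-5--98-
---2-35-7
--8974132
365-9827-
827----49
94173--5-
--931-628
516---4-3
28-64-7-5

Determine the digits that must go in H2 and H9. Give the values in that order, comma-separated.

For H2:
  Row 2 already contains {2, 3, 5, 7}.
  Column H already contains {2, 3, 4, 5, 7, 8}.
  Its 3×3 block (box 3) already contains {1, 2, 3, 5, 7, 8, 9}.
  The only value from 1–9 not eliminated is 6, so H2 = 6.
For H9:
  Consider where 1 can go in row 9.
  C9 is out (column C already has a 1).
  F9 is out (box 8 already has a 1).
  So the only cell in row 9 that can hold 1 is H9.
  So H9 = 1.

6,1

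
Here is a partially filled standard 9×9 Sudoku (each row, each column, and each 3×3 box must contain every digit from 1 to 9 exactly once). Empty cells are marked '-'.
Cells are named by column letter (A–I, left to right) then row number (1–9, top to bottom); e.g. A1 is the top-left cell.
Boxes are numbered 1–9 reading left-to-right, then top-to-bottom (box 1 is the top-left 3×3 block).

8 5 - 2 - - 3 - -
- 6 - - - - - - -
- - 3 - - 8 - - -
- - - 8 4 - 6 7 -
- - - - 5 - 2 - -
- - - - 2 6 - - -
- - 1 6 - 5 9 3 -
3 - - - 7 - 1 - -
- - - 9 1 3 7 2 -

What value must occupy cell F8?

Cell F8 itself could take any of {2, 4} by direct elimination.
Consider where 2 can go in box 8.
E7 is out (column E already has a 2).
D8 is out (column D already has a 2).
So the only cell in box 8 that can hold 2 is F8.
Therefore F8 = 2.

2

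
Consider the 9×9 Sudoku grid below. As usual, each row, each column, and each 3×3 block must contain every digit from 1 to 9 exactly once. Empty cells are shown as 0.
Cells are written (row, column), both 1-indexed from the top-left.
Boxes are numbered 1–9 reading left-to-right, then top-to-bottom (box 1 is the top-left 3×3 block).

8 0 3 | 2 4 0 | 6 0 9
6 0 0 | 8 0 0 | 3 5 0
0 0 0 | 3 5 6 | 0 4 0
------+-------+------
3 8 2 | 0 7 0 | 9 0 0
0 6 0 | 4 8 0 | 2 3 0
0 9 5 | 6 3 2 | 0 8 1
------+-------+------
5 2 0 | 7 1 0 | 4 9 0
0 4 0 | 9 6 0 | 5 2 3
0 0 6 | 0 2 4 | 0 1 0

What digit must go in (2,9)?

2

Cell (2,9) itself could take any of {2, 7} by direct elimination.
Consider where 2 can go in row 2.
(2,2) is out (column 2 already has a 2).
(2,3) is out (column 3 already has a 2).
(2,5) is out (column 5 already has a 2).
(2,6) is out (column 6 already has a 2).
So the only cell in row 2 that can hold 2 is (2,9).
Therefore (2,9) = 2.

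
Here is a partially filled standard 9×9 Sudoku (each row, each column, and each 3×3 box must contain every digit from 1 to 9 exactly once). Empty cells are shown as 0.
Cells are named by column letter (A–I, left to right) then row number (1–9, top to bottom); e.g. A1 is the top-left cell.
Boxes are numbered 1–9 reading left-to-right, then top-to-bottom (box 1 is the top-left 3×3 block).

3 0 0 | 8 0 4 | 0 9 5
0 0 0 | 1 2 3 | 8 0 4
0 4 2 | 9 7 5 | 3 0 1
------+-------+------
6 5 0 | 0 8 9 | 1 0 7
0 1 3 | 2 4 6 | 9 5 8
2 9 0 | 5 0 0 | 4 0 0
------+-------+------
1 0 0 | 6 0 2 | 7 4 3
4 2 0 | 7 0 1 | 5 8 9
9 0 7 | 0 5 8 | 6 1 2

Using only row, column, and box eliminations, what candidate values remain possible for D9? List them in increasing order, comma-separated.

3,4

Row 9 already contains {1, 2, 5, 6, 7, 8, 9}.
Column D already contains {1, 2, 5, 6, 7, 8, 9}.
Its 3×3 block (box 8) already contains {1, 2, 5, 6, 7, 8}.
Removing those from 1–9 leaves {3, 4} as the candidates for D9.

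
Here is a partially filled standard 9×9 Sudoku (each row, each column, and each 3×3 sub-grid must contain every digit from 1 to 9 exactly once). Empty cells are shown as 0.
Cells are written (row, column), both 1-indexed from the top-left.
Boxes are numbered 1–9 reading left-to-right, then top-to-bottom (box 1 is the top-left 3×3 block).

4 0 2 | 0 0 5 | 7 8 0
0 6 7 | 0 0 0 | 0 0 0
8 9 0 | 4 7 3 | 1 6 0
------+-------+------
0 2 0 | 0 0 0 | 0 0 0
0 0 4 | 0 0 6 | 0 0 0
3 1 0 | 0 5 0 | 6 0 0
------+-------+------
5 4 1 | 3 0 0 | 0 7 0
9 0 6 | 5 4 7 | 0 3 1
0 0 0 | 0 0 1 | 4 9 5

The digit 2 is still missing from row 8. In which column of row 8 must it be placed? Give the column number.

Consider where 2 can go in row 8.
(8,2) is out (column 2 already has a 2).
So the only cell in row 8 that can hold 2 is (8,7).
That is column 7.

7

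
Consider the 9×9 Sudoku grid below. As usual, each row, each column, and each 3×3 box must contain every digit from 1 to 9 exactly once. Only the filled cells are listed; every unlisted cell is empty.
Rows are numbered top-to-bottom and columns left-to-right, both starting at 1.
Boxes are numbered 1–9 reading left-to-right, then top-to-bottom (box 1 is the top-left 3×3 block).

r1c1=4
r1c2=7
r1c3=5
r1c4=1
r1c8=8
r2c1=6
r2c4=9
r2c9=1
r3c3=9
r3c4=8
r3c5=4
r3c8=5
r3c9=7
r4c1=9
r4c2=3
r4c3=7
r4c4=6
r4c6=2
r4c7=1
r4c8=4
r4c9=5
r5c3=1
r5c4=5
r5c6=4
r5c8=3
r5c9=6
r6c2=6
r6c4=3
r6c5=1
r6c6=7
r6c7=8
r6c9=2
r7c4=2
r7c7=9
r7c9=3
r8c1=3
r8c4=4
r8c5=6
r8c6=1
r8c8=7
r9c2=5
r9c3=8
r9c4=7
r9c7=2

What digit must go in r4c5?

8

Row 4 already contains {1, 2, 3, 4, 5, 6, 7, 9}.
Column 5 already contains {1, 4, 6}.
Its 3×3 block (box 5) already contains {1, 2, 3, 4, 5, 6, 7}.
The only value from 1–9 not eliminated is 8, so r4c5 = 8.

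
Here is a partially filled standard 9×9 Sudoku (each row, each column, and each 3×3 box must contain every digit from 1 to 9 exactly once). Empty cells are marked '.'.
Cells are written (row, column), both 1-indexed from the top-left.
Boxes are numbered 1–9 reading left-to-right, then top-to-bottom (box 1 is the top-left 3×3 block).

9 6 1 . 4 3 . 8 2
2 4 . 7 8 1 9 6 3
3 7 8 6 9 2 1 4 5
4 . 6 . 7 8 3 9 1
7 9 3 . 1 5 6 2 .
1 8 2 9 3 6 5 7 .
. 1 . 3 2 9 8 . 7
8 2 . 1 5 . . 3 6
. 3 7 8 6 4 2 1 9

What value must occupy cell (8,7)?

4

Row 8 already contains {1, 2, 3, 5, 6, 8}.
Column 7 already contains {1, 2, 3, 5, 6, 8, 9}.
Its 3×3 block (box 9) already contains {1, 2, 3, 6, 7, 8, 9}.
The only value from 1–9 not eliminated is 4, so (8,7) = 4.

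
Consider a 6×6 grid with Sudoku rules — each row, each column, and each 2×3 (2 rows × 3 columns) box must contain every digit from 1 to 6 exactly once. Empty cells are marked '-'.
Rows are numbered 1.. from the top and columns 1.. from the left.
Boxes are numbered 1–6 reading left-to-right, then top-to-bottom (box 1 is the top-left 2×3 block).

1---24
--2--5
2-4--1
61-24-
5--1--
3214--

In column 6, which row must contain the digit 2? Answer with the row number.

Consider where 2 can go in column 6.
row 4, column 6 is out (row 4 already has a 2).
row 6, column 6 is out (row 6 already has a 2).
So the only cell in column 6 that can hold 2 is row 5, column 6.
That is row 5.

5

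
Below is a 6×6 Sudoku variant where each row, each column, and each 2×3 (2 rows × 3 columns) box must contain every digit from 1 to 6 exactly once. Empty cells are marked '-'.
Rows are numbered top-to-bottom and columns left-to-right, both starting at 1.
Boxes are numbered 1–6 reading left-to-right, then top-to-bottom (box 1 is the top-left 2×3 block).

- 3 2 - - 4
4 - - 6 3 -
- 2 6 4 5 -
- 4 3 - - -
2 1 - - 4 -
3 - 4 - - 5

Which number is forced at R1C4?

5

Cell R1C4 itself could take any of {1, 5} by direct elimination.
Consider where 5 can go in box 2.
R1C5 is out (column 5 already has a 5).
R2C6 is out (column 6 already has a 5).
So the only cell in box 2 that can hold 5 is R1C4.
Therefore R1C4 = 5.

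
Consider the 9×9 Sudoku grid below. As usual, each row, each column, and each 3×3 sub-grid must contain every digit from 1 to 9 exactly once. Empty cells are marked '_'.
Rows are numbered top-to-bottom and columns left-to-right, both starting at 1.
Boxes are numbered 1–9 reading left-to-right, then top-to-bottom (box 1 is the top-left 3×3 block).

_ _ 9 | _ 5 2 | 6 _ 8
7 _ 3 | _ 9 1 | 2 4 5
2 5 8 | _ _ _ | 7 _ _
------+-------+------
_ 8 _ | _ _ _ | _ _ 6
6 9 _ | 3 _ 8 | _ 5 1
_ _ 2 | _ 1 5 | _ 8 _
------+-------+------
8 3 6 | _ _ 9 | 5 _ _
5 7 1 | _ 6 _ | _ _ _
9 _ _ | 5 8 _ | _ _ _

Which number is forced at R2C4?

Cell R2C4 itself could take any of {6, 8} by direct elimination.
Consider where 8 can go in row 2.
R2C2 is out (column 2 already has a 8).
So the only cell in row 2 that can hold 8 is R2C4.
Therefore R2C4 = 8.

8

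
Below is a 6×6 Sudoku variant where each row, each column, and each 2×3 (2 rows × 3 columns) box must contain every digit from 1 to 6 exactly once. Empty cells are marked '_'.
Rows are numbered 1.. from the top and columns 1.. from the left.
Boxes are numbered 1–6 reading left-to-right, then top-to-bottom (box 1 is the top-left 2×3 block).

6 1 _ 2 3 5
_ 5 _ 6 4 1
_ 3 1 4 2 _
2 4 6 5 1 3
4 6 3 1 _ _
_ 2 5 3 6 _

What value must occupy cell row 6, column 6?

Row 6 already contains {2, 3, 5, 6}.
Column 6 already contains {1, 3, 5}.
Its 2×3 block (box 6) already contains {1, 3, 6}.
The only value from 1–6 not eliminated is 4, so row 6, column 6 = 4.

4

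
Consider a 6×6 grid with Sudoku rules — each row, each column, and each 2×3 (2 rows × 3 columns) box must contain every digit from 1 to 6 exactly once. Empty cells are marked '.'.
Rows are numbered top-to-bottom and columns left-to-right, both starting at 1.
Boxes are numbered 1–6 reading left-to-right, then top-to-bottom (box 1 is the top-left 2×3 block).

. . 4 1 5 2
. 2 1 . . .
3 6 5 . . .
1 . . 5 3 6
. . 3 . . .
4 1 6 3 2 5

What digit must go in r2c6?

3

Cell r2c6 itself could take any of {3, 4} by direct elimination.
Consider where 3 can go in column 6.
r3c6 is out (row 3 already has a 3).
r5c6 is out (row 5 already has a 3).
So the only cell in column 6 that can hold 3 is r2c6.
Therefore r2c6 = 3.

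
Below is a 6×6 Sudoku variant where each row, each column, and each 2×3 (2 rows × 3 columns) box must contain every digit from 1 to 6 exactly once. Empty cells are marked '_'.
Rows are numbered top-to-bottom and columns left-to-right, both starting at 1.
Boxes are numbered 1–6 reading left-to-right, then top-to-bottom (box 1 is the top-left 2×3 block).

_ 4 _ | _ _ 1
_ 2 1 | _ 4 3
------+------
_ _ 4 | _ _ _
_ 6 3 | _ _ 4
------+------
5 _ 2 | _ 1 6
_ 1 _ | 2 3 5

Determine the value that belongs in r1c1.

Cell r1c1 itself could take any of {3, 6} by direct elimination.
Consider where 3 can go in row 1.
r1c3 is out (column 3 already has a 3).
r1c4 is out (box 2 already has a 3).
r1c5 is out (column 5 already has a 3).
So the only cell in row 1 that can hold 3 is r1c1.
Therefore r1c1 = 3.

3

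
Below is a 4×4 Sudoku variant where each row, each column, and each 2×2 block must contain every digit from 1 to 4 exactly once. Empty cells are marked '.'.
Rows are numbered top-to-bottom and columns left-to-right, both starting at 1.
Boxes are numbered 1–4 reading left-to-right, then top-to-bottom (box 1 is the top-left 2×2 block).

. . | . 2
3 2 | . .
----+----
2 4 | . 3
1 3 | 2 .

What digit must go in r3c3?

1

Row 3 already contains {2, 3, 4}.
Column 3 already contains {2}.
Its 2×2 block (box 4) already contains {2, 3}.
The only value from 1–4 not eliminated is 1, so r3c3 = 1.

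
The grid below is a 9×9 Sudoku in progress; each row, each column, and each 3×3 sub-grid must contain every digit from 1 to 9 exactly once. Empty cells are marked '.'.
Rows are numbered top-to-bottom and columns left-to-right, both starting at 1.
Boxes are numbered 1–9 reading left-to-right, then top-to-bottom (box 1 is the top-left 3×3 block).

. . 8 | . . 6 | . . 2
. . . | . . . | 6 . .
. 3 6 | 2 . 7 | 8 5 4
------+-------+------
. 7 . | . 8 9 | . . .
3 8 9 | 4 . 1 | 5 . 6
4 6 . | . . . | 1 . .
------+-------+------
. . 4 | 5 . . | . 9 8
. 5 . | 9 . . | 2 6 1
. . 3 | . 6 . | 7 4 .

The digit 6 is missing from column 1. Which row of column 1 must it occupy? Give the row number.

7

Consider where 6 can go in column 1.
r1c1 is out (row 1 already has a 6). r2c1 is out (row 2 already has a 6). r3c1 is out (row 3 already has a 6). r4c1 is out (box 4 already has a 6). The remaining empty cells in column 1 are similarly blocked.
So the only cell in column 1 that can hold 6 is r7c1.
That is row 7.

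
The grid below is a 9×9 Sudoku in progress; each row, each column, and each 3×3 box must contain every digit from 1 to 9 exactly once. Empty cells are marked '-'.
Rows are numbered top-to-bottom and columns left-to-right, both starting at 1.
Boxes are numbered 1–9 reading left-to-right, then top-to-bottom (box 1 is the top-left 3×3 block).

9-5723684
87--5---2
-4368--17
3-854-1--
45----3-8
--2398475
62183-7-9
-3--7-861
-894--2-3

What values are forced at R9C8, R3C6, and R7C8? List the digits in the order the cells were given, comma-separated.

For R9C8:
  Row 9 already contains {2, 3, 4, 8, 9}.
  Column 8 already contains {1, 6, 7, 8}.
  Its 3×3 block (box 9) already contains {1, 2, 3, 6, 7, 8, 9}.
  The only value from 1–9 not eliminated is 5, so R9C8 = 5.
For R3C6:
  Row 3 already contains {1, 3, 4, 6, 7, 8}.
  Column 6 already contains {3, 8}.
  Its 3×3 block (box 2) already contains {2, 3, 5, 6, 7, 8}.
  The only value from 1–9 not eliminated is 9, so R3C6 = 9.
For R7C8:
  Consider where 4 can go in row 7.
  R7C6 is out (box 8 already has a 4).
  So the only cell in row 7 that can hold 4 is R7C8.
  So R7C8 = 4.

5,9,4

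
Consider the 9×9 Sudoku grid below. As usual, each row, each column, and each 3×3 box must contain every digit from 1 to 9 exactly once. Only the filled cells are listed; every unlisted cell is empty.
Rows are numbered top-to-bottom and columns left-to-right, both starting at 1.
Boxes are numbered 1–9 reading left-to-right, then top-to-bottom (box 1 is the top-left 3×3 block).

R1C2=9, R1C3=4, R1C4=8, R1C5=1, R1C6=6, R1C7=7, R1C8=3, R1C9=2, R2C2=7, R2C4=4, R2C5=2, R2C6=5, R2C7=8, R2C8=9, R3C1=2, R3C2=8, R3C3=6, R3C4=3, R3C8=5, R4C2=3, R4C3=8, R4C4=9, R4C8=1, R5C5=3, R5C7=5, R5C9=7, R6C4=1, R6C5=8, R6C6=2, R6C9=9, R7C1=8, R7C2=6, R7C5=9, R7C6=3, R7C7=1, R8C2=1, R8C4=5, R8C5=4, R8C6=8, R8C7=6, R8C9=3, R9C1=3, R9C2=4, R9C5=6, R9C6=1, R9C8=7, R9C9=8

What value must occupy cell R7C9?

5

Cell R7C9 itself could take any of {4, 5} by direct elimination.
Consider where 5 can go in box 9.
R7C8 is out (column 8 already has a 5).
R8C8 is out (row 8 already has a 5).
R9C7 is out (column 7 already has a 5).
So the only cell in box 9 that can hold 5 is R7C9.
Therefore R7C9 = 5.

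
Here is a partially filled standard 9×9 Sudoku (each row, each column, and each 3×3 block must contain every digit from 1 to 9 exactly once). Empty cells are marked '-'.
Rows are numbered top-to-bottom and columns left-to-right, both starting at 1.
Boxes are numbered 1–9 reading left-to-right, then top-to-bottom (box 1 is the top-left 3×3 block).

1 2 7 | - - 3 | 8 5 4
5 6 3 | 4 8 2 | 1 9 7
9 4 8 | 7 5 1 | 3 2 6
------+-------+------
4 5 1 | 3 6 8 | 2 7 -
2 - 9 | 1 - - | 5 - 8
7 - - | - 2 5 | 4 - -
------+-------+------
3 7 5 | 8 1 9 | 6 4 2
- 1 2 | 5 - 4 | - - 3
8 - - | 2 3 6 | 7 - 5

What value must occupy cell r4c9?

9

Row 4 already contains {1, 2, 3, 4, 5, 6, 7, 8}.
Column 9 already contains {2, 3, 4, 5, 6, 7, 8}.
Its 3×3 block (box 6) already contains {2, 4, 5, 7, 8}.
The only value from 1–9 not eliminated is 9, so r4c9 = 9.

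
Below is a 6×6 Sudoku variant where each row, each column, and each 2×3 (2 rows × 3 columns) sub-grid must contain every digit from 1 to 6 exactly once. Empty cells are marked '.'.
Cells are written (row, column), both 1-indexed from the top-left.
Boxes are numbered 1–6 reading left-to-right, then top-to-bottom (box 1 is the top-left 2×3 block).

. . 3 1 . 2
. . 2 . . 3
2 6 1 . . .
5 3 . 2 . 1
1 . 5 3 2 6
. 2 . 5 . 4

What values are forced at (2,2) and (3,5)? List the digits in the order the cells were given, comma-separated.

1,3

For (2,2):
  Consider where 1 can go in row 2.
  (2,1) is out (column 1 already has a 1).
  (2,4) is out (column 4 already has a 1).
  (2,5) is out (box 2 already has a 1).
  So the only cell in row 2 that can hold 1 is (2,2).
  So (2,2) = 1.
For (3,5):
  Consider where 3 can go in box 4.
  (3,4) is out (column 4 already has a 3).
  (3,6) is out (column 6 already has a 3).
  (4,5) is out (row 4 already has a 3).
  So the only cell in box 4 that can hold 3 is (3,5).
  So (3,5) = 3.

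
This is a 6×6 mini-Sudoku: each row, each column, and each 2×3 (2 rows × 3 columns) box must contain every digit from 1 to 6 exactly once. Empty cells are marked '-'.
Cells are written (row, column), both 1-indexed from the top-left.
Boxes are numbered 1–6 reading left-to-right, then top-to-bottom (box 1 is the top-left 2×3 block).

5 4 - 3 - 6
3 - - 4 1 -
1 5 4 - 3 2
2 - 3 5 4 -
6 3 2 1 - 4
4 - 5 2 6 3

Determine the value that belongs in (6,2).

1

Row 6 already contains {2, 3, 4, 5, 6}.
Column 2 already contains {3, 4, 5}.
Its 2×3 block (box 5) already contains {2, 3, 4, 5, 6}.
The only value from 1–6 not eliminated is 1, so (6,2) = 1.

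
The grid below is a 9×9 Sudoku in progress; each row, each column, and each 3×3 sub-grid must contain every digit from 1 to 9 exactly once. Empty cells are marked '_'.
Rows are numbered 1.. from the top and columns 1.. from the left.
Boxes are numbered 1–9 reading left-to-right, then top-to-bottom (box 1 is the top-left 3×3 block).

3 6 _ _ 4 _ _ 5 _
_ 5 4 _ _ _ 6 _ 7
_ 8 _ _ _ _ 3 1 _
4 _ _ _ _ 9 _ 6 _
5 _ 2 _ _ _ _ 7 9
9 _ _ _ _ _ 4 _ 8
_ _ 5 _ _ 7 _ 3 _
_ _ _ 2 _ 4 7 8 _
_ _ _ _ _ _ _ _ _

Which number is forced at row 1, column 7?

Cell row 1, column 7 itself could take any of {2, 8, 9} by direct elimination.
Consider where 8 can go in column 7.
row 4, column 7 is out (box 6 already has a 8).
row 5, column 7 is out (box 6 already has a 8).
row 7, column 7 is out (box 9 already has a 8).
row 9, column 7 is out (box 9 already has a 8).
So the only cell in column 7 that can hold 8 is row 1, column 7.
Therefore row 1, column 7 = 8.

8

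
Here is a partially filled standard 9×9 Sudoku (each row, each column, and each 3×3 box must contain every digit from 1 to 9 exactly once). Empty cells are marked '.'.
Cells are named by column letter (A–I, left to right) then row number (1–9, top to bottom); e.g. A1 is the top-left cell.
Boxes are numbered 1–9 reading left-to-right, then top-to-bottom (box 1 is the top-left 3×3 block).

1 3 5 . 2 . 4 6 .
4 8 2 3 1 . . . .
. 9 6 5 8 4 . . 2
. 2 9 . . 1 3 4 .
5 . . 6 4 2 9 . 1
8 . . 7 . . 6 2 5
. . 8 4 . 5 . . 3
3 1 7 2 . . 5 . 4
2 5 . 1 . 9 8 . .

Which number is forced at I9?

Cell I9 itself could take any of {6, 7} by direct elimination.
Consider where 6 can go in column I.
I1 is out (row 1 already has a 6).
I2 is out (box 3 already has a 6).
I4 is out (box 6 already has a 6).
So the only cell in column I that can hold 6 is I9.
Therefore I9 = 6.

6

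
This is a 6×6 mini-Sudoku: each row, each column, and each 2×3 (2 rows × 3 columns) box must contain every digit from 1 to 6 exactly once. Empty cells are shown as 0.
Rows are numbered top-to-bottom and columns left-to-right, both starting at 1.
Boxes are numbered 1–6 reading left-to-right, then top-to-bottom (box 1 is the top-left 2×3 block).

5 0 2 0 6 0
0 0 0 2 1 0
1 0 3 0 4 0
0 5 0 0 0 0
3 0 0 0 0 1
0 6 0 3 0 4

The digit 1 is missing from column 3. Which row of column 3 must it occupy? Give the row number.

Consider where 1 can go in column 3.
R2C3 is out (row 2 already has a 1).
R4C3 is out (box 3 already has a 1).
R5C3 is out (row 5 already has a 1).
So the only cell in column 3 that can hold 1 is R6C3.
That is row 6.

6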